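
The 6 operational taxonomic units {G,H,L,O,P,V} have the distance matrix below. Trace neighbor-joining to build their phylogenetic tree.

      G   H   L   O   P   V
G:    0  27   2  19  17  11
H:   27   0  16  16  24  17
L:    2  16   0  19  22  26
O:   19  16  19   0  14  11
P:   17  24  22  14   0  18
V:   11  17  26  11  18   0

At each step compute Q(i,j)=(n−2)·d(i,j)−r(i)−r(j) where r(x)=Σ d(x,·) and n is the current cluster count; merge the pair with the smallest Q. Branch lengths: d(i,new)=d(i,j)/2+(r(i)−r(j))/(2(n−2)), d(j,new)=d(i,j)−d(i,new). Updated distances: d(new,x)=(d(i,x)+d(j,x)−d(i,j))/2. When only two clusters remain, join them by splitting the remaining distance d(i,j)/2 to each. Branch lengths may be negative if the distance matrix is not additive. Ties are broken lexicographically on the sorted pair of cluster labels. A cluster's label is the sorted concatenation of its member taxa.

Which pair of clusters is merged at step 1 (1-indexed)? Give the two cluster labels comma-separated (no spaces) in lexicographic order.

G,L

step 1: merge (G,L) at d=2, Q=-153; branch lengths G→-1/8, L→17/8; new cluster GL
  updated: d(GL,H)=41/2, d(GL,O)=18, d(GL,P)=37/2, d(GL,V)=35/2
step 2: merge (GL,P) at d=37/2, Q=-187/2; branch lengths GL→37/4, P→37/4; new cluster GLP
  updated: d(GLP,H)=13, d(GLP,O)=27/4, d(GLP,V)=17/2
step 3: merge (GLP,O) at d=27/4, Q=-97/2; branch lengths GLP→2, O→19/4; new cluster GLOP
  updated: d(GLOP,H)=89/8, d(GLOP,V)=51/8
step 4: merge (GLOP,H) at d=89/8, Q=-69/2; branch lengths GLOP→1/4, H→87/8; new cluster GHLOP
  updated: d(GHLOP,V)=49/8
step 5: merge (GHLOP,V) at d=49/8; branch lengths GHLOP→49/16, V→49/16; new cluster GHLOPV
final tree: (((((G:-1/8,L:17/8):37/4,P:37/4):2,O:19/4):1/4,H:87/8):49/16,V:49/16)
total length: 89/2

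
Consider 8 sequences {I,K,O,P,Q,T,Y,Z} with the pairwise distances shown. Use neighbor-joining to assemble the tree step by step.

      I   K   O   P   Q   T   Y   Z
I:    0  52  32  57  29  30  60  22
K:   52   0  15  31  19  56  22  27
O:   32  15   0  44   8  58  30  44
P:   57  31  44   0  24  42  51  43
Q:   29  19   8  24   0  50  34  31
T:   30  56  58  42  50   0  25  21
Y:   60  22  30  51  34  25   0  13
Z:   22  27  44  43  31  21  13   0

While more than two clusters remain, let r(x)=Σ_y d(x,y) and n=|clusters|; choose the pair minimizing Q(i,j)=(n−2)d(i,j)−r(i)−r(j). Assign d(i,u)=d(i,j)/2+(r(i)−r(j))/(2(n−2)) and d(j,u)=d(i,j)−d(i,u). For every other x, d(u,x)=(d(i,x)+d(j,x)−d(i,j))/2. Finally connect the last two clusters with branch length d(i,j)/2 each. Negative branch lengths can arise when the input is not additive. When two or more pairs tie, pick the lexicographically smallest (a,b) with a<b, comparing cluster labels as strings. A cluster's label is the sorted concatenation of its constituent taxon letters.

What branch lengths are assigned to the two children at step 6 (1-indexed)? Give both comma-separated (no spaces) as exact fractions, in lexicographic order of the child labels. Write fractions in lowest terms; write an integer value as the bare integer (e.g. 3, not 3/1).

1. join I+T (d=30, Q=-384) ⇒ IT; edges |I|=15, |T|=15
  updated: d(IT,K)=39, d(IT,O)=30, d(IT,P)=69/2, d(IT,Q)=49/2, d(IT,Y)=55/2, d(IT,Z)=13/2
2. join IT+Z (d=13/2, Q=-294) ⇒ ITZ; edges |IT|=3, |Z|=7/2
  updated: d(ITZ,K)=119/4, d(ITZ,O)=135/4, d(ITZ,P)=71/2, d(ITZ,Q)=49/2, d(ITZ,Y)=17
3. join ITZ+Y (d=17, Q=-453/2) ⇒ ITYZ; edges |ITZ|=109/16, |Y|=163/16
  updated: d(ITYZ,K)=139/8, d(ITYZ,O)=187/8, d(ITYZ,P)=139/4, d(ITYZ,Q)=83/4
4. join O+Q (d=8, Q=-1105/8) ⇒ OQ; edges |O|=341/48, |Q|=43/48
  updated: d(ITYZ,OQ)=289/16, d(K,OQ)=13, d(OQ,P)=30
5. join ITYZ+K (d=139/8, Q=-1549/16) ⇒ IKTYZ; edges |ITYZ|=697/64, |K|=415/64
  updated: d(IKTYZ,OQ)=219/32, d(IKTYZ,P)=387/16
6. join IKTYZ+OQ (d=219/32, Q=-1953/32) ⇒ IKOQTYZ; edges |IKTYZ|=33/64, |OQ|=405/64
  updated: d(IKOQTYZ,P)=1515/64
7. join IKOQTYZ+P (d=1515/64) ⇒ IKOPQTYZ; edges |IKOQTYZ|=1515/128, |P|=1515/128
final tree: ((((((I:15,T:15):3,Z:7/2):109/16,Y:163/16):697/64,K:415/64):33/64,(O:341/48,Q:43/48):405/64):1515/128,P:1515/128)
total length: 7001/64

33/64,405/64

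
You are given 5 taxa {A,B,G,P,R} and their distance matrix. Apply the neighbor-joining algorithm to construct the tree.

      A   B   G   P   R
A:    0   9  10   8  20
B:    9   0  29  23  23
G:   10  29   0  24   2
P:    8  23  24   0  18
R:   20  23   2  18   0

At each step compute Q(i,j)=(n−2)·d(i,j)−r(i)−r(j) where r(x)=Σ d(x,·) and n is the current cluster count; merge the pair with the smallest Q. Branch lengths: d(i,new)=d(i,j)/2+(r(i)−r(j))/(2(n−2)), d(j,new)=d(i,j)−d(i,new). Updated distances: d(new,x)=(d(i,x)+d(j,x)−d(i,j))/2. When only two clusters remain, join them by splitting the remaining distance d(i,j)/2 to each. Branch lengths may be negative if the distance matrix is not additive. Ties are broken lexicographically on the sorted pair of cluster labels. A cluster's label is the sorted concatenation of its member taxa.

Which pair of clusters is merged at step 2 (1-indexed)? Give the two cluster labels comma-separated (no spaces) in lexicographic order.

A,B

step 1: merge (G,R) at d=2, Q=-122; branch lengths G→4/3, R→2/3; new cluster GR
  updated: d(A,GR)=14, d(B,GR)=25, d(GR,P)=20
step 2: merge (A,B) at d=9, Q=-70; branch lengths A→-2, B→11; new cluster AB
  updated: d(AB,GR)=15, d(AB,P)=11
step 3: merge (AB,GR) at d=15, Q=-46; branch lengths AB→3, GR→12; new cluster ABGR
  updated: d(ABGR,P)=8
step 4: merge (ABGR,P) at d=8; branch lengths ABGR→4, P→4; new cluster ABGPR
final tree: (((A:-2,B:11):3,(G:4/3,R:2/3):12):4,P:4)
total length: 34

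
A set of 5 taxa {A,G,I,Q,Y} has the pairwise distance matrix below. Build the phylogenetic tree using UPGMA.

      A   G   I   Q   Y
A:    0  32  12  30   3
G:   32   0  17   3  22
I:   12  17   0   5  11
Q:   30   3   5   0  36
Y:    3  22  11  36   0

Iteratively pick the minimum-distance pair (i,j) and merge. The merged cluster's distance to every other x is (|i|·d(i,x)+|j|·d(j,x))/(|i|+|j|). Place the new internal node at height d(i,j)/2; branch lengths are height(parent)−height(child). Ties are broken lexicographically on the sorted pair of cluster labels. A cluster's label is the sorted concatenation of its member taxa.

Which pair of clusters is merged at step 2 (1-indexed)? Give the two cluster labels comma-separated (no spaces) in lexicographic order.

iteration 1: select A,Y (d=3); attach at lengths (3/2, 3/2); label the merged cluster AY
  updated: d(AY,G)=27, d(AY,I)=23/2, d(AY,Q)=33
iteration 2: select G,Q (d=3); attach at lengths (3/2, 3/2); label the merged cluster GQ
  updated: d(AY,GQ)=30, d(GQ,I)=11
iteration 3: select GQ,I (d=11); attach at lengths (4, 11/2); label the merged cluster GIQ
  updated: d(AY,GIQ)=143/6
iteration 4: select AY,GIQ (d=143/6); attach at lengths (125/12, 77/12); label the merged cluster AGIQY
final tree: ((A:3/2,Y:3/2):125/12,((G:3/2,Q:3/2):4,I:11/2):77/12)
total length: 97/3

G,Q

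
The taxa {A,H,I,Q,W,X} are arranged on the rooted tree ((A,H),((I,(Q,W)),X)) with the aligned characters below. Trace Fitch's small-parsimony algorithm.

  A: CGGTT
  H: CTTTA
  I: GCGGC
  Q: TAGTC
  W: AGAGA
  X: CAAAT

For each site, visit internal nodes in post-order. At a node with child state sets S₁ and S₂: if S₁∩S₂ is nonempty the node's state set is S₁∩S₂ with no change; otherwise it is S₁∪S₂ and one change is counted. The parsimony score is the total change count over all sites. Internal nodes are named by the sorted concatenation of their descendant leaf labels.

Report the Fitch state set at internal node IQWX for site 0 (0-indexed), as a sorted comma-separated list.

site 0, node AH: A={C} ∩ H={C} → {C} (+0)
site 0, node QW: Q={T} ∪ W={A} → {A,T} (+1)
site 0, node IQW: I={G} ∪ QW={A,T} → {A,G,T} (+1)
site 0, node IQWX: IQW={A,G,T} ∪ X={C} → {A,C,G,T} (+1)
site 0, node AHIQWX: AH={C} ∩ IQWX={A,C,G,T} → {C} (+0)
site 1, node AH: A={G} ∪ H={T} → {G,T} (+1)
site 1, node QW: Q={A} ∪ W={G} → {A,G} (+1)
site 1, node IQW: I={C} ∪ QW={A,G} → {A,C,G} (+1)
site 1, node IQWX: IQW={A,C,G} ∩ X={A} → {A} (+0)
site 1, node AHIQWX: AH={G,T} ∪ IQWX={A} → {A,G,T} (+1)
site 2, node AH: A={G} ∪ H={T} → {G,T} (+1)
site 2, node QW: Q={G} ∪ W={A} → {A,G} (+1)
site 2, node IQW: I={G} ∩ QW={A,G} → {G} (+0)
site 2, node IQWX: IQW={G} ∪ X={A} → {A,G} (+1)
site 2, node AHIQWX: AH={G,T} ∩ IQWX={A,G} → {G} (+0)
site 3, node AH: A={T} ∩ H={T} → {T} (+0)
site 3, node QW: Q={T} ∪ W={G} → {G,T} (+1)
site 3, node IQW: I={G} ∩ QW={G,T} → {G} (+0)
site 3, node IQWX: IQW={G} ∪ X={A} → {A,G} (+1)
site 3, node AHIQWX: AH={T} ∪ IQWX={A,G} → {A,G,T} (+1)
site 4, node AH: A={T} ∪ H={A} → {A,T} (+1)
site 4, node QW: Q={C} ∪ W={A} → {A,C} (+1)
site 4, node IQW: I={C} ∩ QW={A,C} → {C} (+0)
site 4, node IQWX: IQW={C} ∪ X={T} → {C,T} (+1)
site 4, node AHIQWX: AH={A,T} ∩ IQWX={C,T} → {T} (+0)
per-site changes: [3, 4, 3, 3, 3]; total = 16

A,C,G,T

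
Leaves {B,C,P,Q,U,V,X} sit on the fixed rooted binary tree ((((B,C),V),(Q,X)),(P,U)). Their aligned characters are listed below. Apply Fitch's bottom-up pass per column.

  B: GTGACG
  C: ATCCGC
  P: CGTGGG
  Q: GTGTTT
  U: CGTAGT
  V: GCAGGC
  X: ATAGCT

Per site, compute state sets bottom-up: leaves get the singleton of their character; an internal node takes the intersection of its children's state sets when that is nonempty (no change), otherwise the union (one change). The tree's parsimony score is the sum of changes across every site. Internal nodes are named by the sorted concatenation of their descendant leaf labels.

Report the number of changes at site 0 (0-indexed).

3

BC@0: {G} ∪ {A} = {A,G} (union, +1)
BCV@0: {A,G} ∩ {G} = {G} (intersection, +0)
QX@0: {G} ∪ {A} = {A,G} (union, +1)
BCQVX@0: {G} ∩ {A,G} = {G} (intersection, +0)
PU@0: {C} ∩ {C} = {C} (intersection, +0)
BCPQUVX@0: {G} ∪ {C} = {C,G} (union, +1)
BC@1: {T} ∩ {T} = {T} (intersection, +0)
BCV@1: {T} ∪ {C} = {C,T} (union, +1)
QX@1: {T} ∩ {T} = {T} (intersection, +0)
BCQVX@1: {C,T} ∩ {T} = {T} (intersection, +0)
PU@1: {G} ∩ {G} = {G} (intersection, +0)
BCPQUVX@1: {T} ∪ {G} = {G,T} (union, +1)
BC@2: {G} ∪ {C} = {C,G} (union, +1)
BCV@2: {C,G} ∪ {A} = {A,C,G} (union, +1)
QX@2: {G} ∪ {A} = {A,G} (union, +1)
BCQVX@2: {A,C,G} ∩ {A,G} = {A,G} (intersection, +0)
PU@2: {T} ∩ {T} = {T} (intersection, +0)
BCPQUVX@2: {A,G} ∪ {T} = {A,G,T} (union, +1)
BC@3: {A} ∪ {C} = {A,C} (union, +1)
BCV@3: {A,C} ∪ {G} = {A,C,G} (union, +1)
QX@3: {T} ∪ {G} = {G,T} (union, +1)
BCQVX@3: {A,C,G} ∩ {G,T} = {G} (intersection, +0)
PU@3: {G} ∪ {A} = {A,G} (union, +1)
BCPQUVX@3: {G} ∩ {A,G} = {G} (intersection, +0)
BC@4: {C} ∪ {G} = {C,G} (union, +1)
BCV@4: {C,G} ∩ {G} = {G} (intersection, +0)
QX@4: {T} ∪ {C} = {C,T} (union, +1)
BCQVX@4: {G} ∪ {C,T} = {C,G,T} (union, +1)
PU@4: {G} ∩ {G} = {G} (intersection, +0)
BCPQUVX@4: {C,G,T} ∩ {G} = {G} (intersection, +0)
BC@5: {G} ∪ {C} = {C,G} (union, +1)
BCV@5: {C,G} ∩ {C} = {C} (intersection, +0)
QX@5: {T} ∩ {T} = {T} (intersection, +0)
BCQVX@5: {C} ∪ {T} = {C,T} (union, +1)
PU@5: {G} ∪ {T} = {G,T} (union, +1)
BCPQUVX@5: {C,T} ∩ {G,T} = {T} (intersection, +0)
per-site changes: [3, 2, 4, 4, 3, 3]; total = 19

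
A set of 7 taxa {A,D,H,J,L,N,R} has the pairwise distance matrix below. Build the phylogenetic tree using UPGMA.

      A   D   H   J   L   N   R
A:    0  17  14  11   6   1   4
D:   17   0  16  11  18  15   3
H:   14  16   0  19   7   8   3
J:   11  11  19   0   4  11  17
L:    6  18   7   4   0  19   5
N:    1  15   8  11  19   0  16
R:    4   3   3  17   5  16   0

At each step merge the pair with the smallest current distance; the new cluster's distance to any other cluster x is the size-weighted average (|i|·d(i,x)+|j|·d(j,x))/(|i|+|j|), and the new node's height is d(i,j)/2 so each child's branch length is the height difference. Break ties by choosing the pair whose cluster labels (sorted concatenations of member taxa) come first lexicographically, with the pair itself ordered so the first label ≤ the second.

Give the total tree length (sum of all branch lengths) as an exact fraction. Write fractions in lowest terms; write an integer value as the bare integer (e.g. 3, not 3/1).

653/24

step 1: merge (A,N) at d=1; branch lengths A→1/2, N→1/2; new cluster AN
  updated: d(AN,D)=16, d(AN,H)=11, d(AN,J)=11, d(AN,L)=25/2, d(AN,R)=10
step 2: merge (D,R) at d=3; branch lengths D→3/2, R→3/2; new cluster DR
  updated: d(AN,DR)=13, d(DR,H)=19/2, d(DR,J)=14, d(DR,L)=23/2
step 3: merge (J,L) at d=4; branch lengths J→2, L→2; new cluster JL
  updated: d(AN,JL)=47/4, d(DR,JL)=51/4, d(H,JL)=13
step 4: merge (DR,H) at d=19/2; branch lengths DR→13/4, H→19/4; new cluster DHR
  updated: d(AN,DHR)=37/3, d(DHR,JL)=77/6
step 5: merge (AN,JL) at d=47/4; branch lengths AN→43/8, JL→31/8; new cluster AJLN
  updated: d(AJLN,DHR)=151/12
step 6: merge (AJLN,DHR) at d=151/12; branch lengths AJLN→5/12, DHR→37/24; new cluster ADHJLNR
final tree: (((A:1/2,N:1/2):43/8,(J:2,L:2):31/8):5/12,((D:3/2,R:3/2):13/4,H:19/4):37/24)
total length: 653/24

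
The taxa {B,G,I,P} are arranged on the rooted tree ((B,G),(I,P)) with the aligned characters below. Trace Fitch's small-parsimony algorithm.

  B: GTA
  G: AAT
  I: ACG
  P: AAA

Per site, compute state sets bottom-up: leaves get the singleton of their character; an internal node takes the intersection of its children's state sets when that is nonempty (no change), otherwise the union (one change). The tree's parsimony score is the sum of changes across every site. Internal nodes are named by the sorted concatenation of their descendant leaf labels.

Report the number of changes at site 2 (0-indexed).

[col 0] BG: children B:{G}, G:{A} ∪→ {A,G}; cost 1
[col 0] IP: children I:{A}, P:{A} ∩→ {A}; cost 0
[col 0] BGIP: children BG:{A,G}, IP:{A} ∩→ {A}; cost 0
[col 1] BG: children B:{T}, G:{A} ∪→ {A,T}; cost 1
[col 1] IP: children I:{C}, P:{A} ∪→ {A,C}; cost 1
[col 1] BGIP: children BG:{A,T}, IP:{A,C} ∩→ {A}; cost 0
[col 2] BG: children B:{A}, G:{T} ∪→ {A,T}; cost 1
[col 2] IP: children I:{G}, P:{A} ∪→ {A,G}; cost 1
[col 2] BGIP: children BG:{A,T}, IP:{A,G} ∩→ {A}; cost 0
per-site changes: [1, 2, 2]; total = 5

2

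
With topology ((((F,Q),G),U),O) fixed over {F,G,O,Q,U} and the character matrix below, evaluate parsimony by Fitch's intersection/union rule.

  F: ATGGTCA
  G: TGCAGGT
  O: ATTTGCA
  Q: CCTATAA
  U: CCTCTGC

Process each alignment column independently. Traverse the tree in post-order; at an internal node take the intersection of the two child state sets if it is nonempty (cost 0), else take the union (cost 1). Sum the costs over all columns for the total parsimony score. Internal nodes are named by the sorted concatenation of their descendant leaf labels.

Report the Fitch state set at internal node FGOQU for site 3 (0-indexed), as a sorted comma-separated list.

A,C,T

site 0, node FQ: F={A} ∪ Q={C} → {A,C} (+1)
site 0, node FGQ: FQ={A,C} ∪ G={T} → {A,C,T} (+1)
site 0, node FGQU: FGQ={A,C,T} ∩ U={C} → {C} (+0)
site 0, node FGOQU: FGQU={C} ∪ O={A} → {A,C} (+1)
site 1, node FQ: F={T} ∪ Q={C} → {C,T} (+1)
site 1, node FGQ: FQ={C,T} ∪ G={G} → {C,G,T} (+1)
site 1, node FGQU: FGQ={C,G,T} ∩ U={C} → {C} (+0)
site 1, node FGOQU: FGQU={C} ∪ O={T} → {C,T} (+1)
site 2, node FQ: F={G} ∪ Q={T} → {G,T} (+1)
site 2, node FGQ: FQ={G,T} ∪ G={C} → {C,G,T} (+1)
site 2, node FGQU: FGQ={C,G,T} ∩ U={T} → {T} (+0)
site 2, node FGOQU: FGQU={T} ∩ O={T} → {T} (+0)
site 3, node FQ: F={G} ∪ Q={A} → {A,G} (+1)
site 3, node FGQ: FQ={A,G} ∩ G={A} → {A} (+0)
site 3, node FGQU: FGQ={A} ∪ U={C} → {A,C} (+1)
site 3, node FGOQU: FGQU={A,C} ∪ O={T} → {A,C,T} (+1)
site 4, node FQ: F={T} ∩ Q={T} → {T} (+0)
site 4, node FGQ: FQ={T} ∪ G={G} → {G,T} (+1)
site 4, node FGQU: FGQ={G,T} ∩ U={T} → {T} (+0)
site 4, node FGOQU: FGQU={T} ∪ O={G} → {G,T} (+1)
site 5, node FQ: F={C} ∪ Q={A} → {A,C} (+1)
site 5, node FGQ: FQ={A,C} ∪ G={G} → {A,C,G} (+1)
site 5, node FGQU: FGQ={A,C,G} ∩ U={G} → {G} (+0)
site 5, node FGOQU: FGQU={G} ∪ O={C} → {C,G} (+1)
site 6, node FQ: F={A} ∩ Q={A} → {A} (+0)
site 6, node FGQ: FQ={A} ∪ G={T} → {A,T} (+1)
site 6, node FGQU: FGQ={A,T} ∪ U={C} → {A,C,T} (+1)
site 6, node FGOQU: FGQU={A,C,T} ∩ O={A} → {A} (+0)
per-site changes: [3, 3, 2, 3, 2, 3, 2]; total = 18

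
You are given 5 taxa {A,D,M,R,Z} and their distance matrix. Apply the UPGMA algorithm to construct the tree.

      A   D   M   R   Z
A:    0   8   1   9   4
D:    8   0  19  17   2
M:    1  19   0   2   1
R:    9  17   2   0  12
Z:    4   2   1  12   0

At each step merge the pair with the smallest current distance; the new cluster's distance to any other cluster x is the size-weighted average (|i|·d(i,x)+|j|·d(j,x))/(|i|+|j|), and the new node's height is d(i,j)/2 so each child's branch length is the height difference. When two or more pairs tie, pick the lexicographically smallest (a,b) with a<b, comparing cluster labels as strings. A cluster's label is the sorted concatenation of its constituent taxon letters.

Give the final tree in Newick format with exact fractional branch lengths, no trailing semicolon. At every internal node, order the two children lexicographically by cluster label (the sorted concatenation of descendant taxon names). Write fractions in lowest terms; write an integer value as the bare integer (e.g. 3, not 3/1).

iteration 1: select A,M (d=1); attach at lengths (1/2, 1/2); label the merged cluster AM
  updated: d(AM,D)=27/2, d(AM,R)=11/2, d(AM,Z)=5/2
iteration 2: select D,Z (d=2); attach at lengths (1, 1); label the merged cluster DZ
  updated: d(AM,DZ)=8, d(DZ,R)=29/2
iteration 3: select AM,R (d=11/2); attach at lengths (9/4, 11/4); label the merged cluster AMR
  updated: d(AMR,DZ)=61/6
iteration 4: select AMR,DZ (d=61/6); attach at lengths (7/3, 49/12); label the merged cluster ADMRZ
final tree: (((A:1/2,M:1/2):9/4,R:11/4):7/3,(D:1,Z:1):49/12)
total length: 173/12

(((A:1/2,M:1/2):9/4,R:11/4):7/3,(D:1,Z:1):49/12)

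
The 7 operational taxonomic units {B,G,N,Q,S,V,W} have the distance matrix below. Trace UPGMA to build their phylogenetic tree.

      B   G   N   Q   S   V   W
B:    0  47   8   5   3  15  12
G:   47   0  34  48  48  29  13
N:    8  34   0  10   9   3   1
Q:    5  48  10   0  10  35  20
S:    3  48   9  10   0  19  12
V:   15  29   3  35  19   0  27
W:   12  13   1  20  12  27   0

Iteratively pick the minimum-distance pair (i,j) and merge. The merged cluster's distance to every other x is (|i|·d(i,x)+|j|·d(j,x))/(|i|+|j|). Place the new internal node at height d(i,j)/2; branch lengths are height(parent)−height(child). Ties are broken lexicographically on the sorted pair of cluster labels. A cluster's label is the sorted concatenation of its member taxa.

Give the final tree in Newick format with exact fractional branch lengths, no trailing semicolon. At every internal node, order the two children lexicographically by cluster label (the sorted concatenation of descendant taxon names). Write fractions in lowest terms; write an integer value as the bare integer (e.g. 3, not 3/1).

iteration 1: select N,W (d=1); attach at lengths (1/2, 1/2); label the merged cluster NW
  updated: d(B,NW)=10, d(G,NW)=47/2, d(NW,Q)=15, d(NW,S)=21/2, d(NW,V)=15
iteration 2: select B,S (d=3); attach at lengths (3/2, 3/2); label the merged cluster BS
  updated: d(BS,G)=95/2, d(BS,NW)=41/4, d(BS,Q)=15/2, d(BS,V)=17
iteration 3: select BS,Q (d=15/2); attach at lengths (9/4, 15/4); label the merged cluster BQS
  updated: d(BQS,G)=143/3, d(BQS,NW)=71/6, d(BQS,V)=23
iteration 4: select BQS,NW (d=71/6); attach at lengths (13/6, 65/12); label the merged cluster BNQSW
  updated: d(BNQSW,G)=38, d(BNQSW,V)=99/5
iteration 5: select BNQSW,V (d=99/5); attach at lengths (239/60, 99/10); label the merged cluster BNQSVW
  updated: d(BNQSVW,G)=73/2
iteration 6: select BNQSVW,G (d=73/2); attach at lengths (167/20, 73/4); label the merged cluster BGNQSVW
final tree: (((((B:3/2,S:3/2):9/4,Q:15/4):13/6,(N:1/2,W:1/2):65/12):239/60,V:99/10):167/20,G:73/4)
total length: 871/15

(((((B:3/2,S:3/2):9/4,Q:15/4):13/6,(N:1/2,W:1/2):65/12):239/60,V:99/10):167/20,G:73/4)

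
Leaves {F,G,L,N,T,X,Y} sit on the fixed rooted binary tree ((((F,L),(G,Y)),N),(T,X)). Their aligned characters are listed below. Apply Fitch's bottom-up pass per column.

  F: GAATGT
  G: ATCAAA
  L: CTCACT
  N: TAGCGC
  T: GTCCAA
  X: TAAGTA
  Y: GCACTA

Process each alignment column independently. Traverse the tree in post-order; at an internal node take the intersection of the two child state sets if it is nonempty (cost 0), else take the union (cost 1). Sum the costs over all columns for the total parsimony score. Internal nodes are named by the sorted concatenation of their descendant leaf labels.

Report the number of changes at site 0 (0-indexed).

[col 0] FL: children F:{G}, L:{C} ∪→ {C,G}; cost 1
[col 0] GY: children G:{A}, Y:{G} ∪→ {A,G}; cost 1
[col 0] FGLY: children FL:{C,G}, GY:{A,G} ∩→ {G}; cost 0
[col 0] FGLNY: children FGLY:{G}, N:{T} ∪→ {G,T}; cost 1
[col 0] TX: children T:{G}, X:{T} ∪→ {G,T}; cost 1
[col 0] FGLNTXY: children FGLNY:{G,T}, TX:{G,T} ∩→ {G,T}; cost 0
[col 1] FL: children F:{A}, L:{T} ∪→ {A,T}; cost 1
[col 1] GY: children G:{T}, Y:{C} ∪→ {C,T}; cost 1
[col 1] FGLY: children FL:{A,T}, GY:{C,T} ∩→ {T}; cost 0
[col 1] FGLNY: children FGLY:{T}, N:{A} ∪→ {A,T}; cost 1
[col 1] TX: children T:{T}, X:{A} ∪→ {A,T}; cost 1
[col 1] FGLNTXY: children FGLNY:{A,T}, TX:{A,T} ∩→ {A,T}; cost 0
[col 2] FL: children F:{A}, L:{C} ∪→ {A,C}; cost 1
[col 2] GY: children G:{C}, Y:{A} ∪→ {A,C}; cost 1
[col 2] FGLY: children FL:{A,C}, GY:{A,C} ∩→ {A,C}; cost 0
[col 2] FGLNY: children FGLY:{A,C}, N:{G} ∪→ {A,C,G}; cost 1
[col 2] TX: children T:{C}, X:{A} ∪→ {A,C}; cost 1
[col 2] FGLNTXY: children FGLNY:{A,C,G}, TX:{A,C} ∩→ {A,C}; cost 0
[col 3] FL: children F:{T}, L:{A} ∪→ {A,T}; cost 1
[col 3] GY: children G:{A}, Y:{C} ∪→ {A,C}; cost 1
[col 3] FGLY: children FL:{A,T}, GY:{A,C} ∩→ {A}; cost 0
[col 3] FGLNY: children FGLY:{A}, N:{C} ∪→ {A,C}; cost 1
[col 3] TX: children T:{C}, X:{G} ∪→ {C,G}; cost 1
[col 3] FGLNTXY: children FGLNY:{A,C}, TX:{C,G} ∩→ {C}; cost 0
[col 4] FL: children F:{G}, L:{C} ∪→ {C,G}; cost 1
[col 4] GY: children G:{A}, Y:{T} ∪→ {A,T}; cost 1
[col 4] FGLY: children FL:{C,G}, GY:{A,T} ∪→ {A,C,G,T}; cost 1
[col 4] FGLNY: children FGLY:{A,C,G,T}, N:{G} ∩→ {G}; cost 0
[col 4] TX: children T:{A}, X:{T} ∪→ {A,T}; cost 1
[col 4] FGLNTXY: children FGLNY:{G}, TX:{A,T} ∪→ {A,G,T}; cost 1
[col 5] FL: children F:{T}, L:{T} ∩→ {T}; cost 0
[col 5] GY: children G:{A}, Y:{A} ∩→ {A}; cost 0
[col 5] FGLY: children FL:{T}, GY:{A} ∪→ {A,T}; cost 1
[col 5] FGLNY: children FGLY:{A,T}, N:{C} ∪→ {A,C,T}; cost 1
[col 5] TX: children T:{A}, X:{A} ∩→ {A}; cost 0
[col 5] FGLNTXY: children FGLNY:{A,C,T}, TX:{A} ∩→ {A}; cost 0
per-site changes: [4, 4, 4, 4, 5, 2]; total = 23

4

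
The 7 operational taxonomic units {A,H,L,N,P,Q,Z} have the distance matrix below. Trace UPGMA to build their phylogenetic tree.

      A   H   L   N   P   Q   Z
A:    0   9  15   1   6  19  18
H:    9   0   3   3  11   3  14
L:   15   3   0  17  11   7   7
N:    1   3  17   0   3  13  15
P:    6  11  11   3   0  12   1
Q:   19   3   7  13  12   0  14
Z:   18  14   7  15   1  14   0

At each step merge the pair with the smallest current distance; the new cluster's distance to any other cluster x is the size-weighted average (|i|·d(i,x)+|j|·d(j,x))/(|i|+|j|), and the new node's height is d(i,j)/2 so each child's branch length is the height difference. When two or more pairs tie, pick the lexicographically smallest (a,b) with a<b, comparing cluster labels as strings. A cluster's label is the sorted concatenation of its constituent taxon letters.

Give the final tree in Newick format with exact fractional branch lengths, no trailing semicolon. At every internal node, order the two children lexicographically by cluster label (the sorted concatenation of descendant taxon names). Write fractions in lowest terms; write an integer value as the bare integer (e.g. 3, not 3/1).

(((A:1/2,N:1/2):19/4,(P:1/2,Z:1/2):19/4):19/24,((H:3/2,L:3/2):1,Q:5/2):85/24)

iteration 1: select A,N (d=1); attach at lengths (1/2, 1/2); label the merged cluster AN
  updated: d(AN,H)=6, d(AN,L)=16, d(AN,P)=9/2, d(AN,Q)=16, d(AN,Z)=33/2
iteration 2: select P,Z (d=1); attach at lengths (1/2, 1/2); label the merged cluster PZ
  updated: d(AN,PZ)=21/2, d(H,PZ)=25/2, d(L,PZ)=9, d(PZ,Q)=13
iteration 3: select H,L (d=3); attach at lengths (3/2, 3/2); label the merged cluster HL
  updated: d(AN,HL)=11, d(HL,PZ)=43/4, d(HL,Q)=5
iteration 4: select HL,Q (d=5); attach at lengths (1, 5/2); label the merged cluster HLQ
  updated: d(AN,HLQ)=38/3, d(HLQ,PZ)=23/2
iteration 5: select AN,PZ (d=21/2); attach at lengths (19/4, 19/4); label the merged cluster ANPZ
  updated: d(ANPZ,HLQ)=145/12
iteration 6: select ANPZ,HLQ (d=145/12); attach at lengths (19/24, 85/24); label the merged cluster AHLNPQZ
final tree: (((A:1/2,N:1/2):19/4,(P:1/2,Z:1/2):19/4):19/24,((H:3/2,L:3/2):1,Q:5/2):85/24)
total length: 67/3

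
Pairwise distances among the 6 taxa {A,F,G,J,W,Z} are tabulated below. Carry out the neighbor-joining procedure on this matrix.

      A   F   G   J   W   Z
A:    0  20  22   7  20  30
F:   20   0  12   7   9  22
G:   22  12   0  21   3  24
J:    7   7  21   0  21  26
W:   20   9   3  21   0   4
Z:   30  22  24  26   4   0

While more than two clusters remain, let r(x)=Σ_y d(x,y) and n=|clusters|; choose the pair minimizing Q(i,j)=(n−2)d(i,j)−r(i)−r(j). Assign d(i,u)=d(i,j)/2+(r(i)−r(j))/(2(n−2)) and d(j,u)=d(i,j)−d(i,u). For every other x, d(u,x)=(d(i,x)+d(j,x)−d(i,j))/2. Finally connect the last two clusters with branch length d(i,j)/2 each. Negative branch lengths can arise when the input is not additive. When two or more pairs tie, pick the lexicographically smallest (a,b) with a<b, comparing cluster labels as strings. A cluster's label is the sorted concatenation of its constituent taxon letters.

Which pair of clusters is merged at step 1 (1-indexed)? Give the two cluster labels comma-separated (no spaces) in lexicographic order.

1. join A+J (d=7, Q=-153) ⇒ AJ; edges |A|=45/8, |J|=11/8
  updated: d(AJ,F)=10, d(AJ,G)=18, d(AJ,W)=17, d(AJ,Z)=49/2
2. join W+Z (d=4, Q=-191/2) ⇒ WZ; edges |W|=-59/12, |Z|=107/12
  updated: d(AJ,WZ)=75/4, d(F,WZ)=27/2, d(G,WZ)=23/2
3. join AJ+F (d=10, Q=-249/4) ⇒ AFJ; edges |AJ|=125/16, |F|=35/16
  updated: d(AFJ,G)=10, d(AFJ,WZ)=89/8
4. join AFJ+G (d=10, Q=-261/8) ⇒ AFGJ; edges |AFJ|=77/16, |G|=83/16
  updated: d(AFGJ,WZ)=101/16
5. join AFGJ+WZ (d=101/16) ⇒ AFGJWZ; edges |AFGJ|=101/32, |WZ|=101/32
final tree: ((((A:45/8,J:11/8):125/16,F:35/16):77/16,G:83/16):101/32,(W:-59/12,Z:107/12):101/32)
total length: 597/16

A,J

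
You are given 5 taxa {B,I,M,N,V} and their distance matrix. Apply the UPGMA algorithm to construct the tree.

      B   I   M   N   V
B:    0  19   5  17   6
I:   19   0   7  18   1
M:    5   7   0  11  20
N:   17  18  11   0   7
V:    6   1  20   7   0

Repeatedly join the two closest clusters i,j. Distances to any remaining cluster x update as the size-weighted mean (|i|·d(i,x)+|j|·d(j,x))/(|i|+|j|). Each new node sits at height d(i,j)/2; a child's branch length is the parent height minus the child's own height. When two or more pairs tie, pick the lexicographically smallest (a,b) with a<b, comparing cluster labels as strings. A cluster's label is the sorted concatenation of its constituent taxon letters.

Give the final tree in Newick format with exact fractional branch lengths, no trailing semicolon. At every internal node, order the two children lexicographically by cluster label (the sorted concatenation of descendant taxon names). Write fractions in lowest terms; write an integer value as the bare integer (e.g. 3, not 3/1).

iteration 1: select I,V (d=1); attach at lengths (1/2, 1/2); label the merged cluster IV
  updated: d(B,IV)=25/2, d(IV,M)=27/2, d(IV,N)=25/2
iteration 2: select B,M (d=5); attach at lengths (5/2, 5/2); label the merged cluster BM
  updated: d(BM,IV)=13, d(BM,N)=14
iteration 3: select IV,N (d=25/2); attach at lengths (23/4, 25/4); label the merged cluster INV
  updated: d(BM,INV)=40/3
iteration 4: select BM,INV (d=40/3); attach at lengths (25/6, 5/12); label the merged cluster BIMNV
final tree: ((B:5/2,M:5/2):25/6,((I:1/2,V:1/2):23/4,N:25/4):5/12)
total length: 271/12

((B:5/2,M:5/2):25/6,((I:1/2,V:1/2):23/4,N:25/4):5/12)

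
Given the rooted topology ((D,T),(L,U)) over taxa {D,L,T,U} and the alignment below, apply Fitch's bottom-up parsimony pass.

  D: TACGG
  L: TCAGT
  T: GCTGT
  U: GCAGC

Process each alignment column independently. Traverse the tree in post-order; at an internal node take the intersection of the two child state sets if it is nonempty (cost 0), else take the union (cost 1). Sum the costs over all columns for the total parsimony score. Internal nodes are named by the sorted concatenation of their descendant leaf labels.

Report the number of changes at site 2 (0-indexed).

site 0, node DT: D={T} ∪ T={G} → {G,T} (+1)
site 0, node LU: L={T} ∪ U={G} → {G,T} (+1)
site 0, node DLTU: DT={G,T} ∩ LU={G,T} → {G,T} (+0)
site 1, node DT: D={A} ∪ T={C} → {A,C} (+1)
site 1, node LU: L={C} ∩ U={C} → {C} (+0)
site 1, node DLTU: DT={A,C} ∩ LU={C} → {C} (+0)
site 2, node DT: D={C} ∪ T={T} → {C,T} (+1)
site 2, node LU: L={A} ∩ U={A} → {A} (+0)
site 2, node DLTU: DT={C,T} ∪ LU={A} → {A,C,T} (+1)
site 3, node DT: D={G} ∩ T={G} → {G} (+0)
site 3, node LU: L={G} ∩ U={G} → {G} (+0)
site 3, node DLTU: DT={G} ∩ LU={G} → {G} (+0)
site 4, node DT: D={G} ∪ T={T} → {G,T} (+1)
site 4, node LU: L={T} ∪ U={C} → {C,T} (+1)
site 4, node DLTU: DT={G,T} ∩ LU={C,T} → {T} (+0)
per-site changes: [2, 1, 2, 0, 2]; total = 7

2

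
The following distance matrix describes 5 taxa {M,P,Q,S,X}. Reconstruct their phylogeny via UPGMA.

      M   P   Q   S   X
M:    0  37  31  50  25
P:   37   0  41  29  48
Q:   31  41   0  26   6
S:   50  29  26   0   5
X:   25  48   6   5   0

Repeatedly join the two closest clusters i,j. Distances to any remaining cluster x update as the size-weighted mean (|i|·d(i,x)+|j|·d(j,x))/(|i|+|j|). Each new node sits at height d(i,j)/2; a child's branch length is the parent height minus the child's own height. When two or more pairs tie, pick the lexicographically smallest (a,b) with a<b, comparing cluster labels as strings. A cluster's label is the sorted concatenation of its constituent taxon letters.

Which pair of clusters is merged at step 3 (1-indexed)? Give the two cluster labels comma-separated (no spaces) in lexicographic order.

iteration 1: select S,X (d=5); attach at lengths (5/2, 5/2); label the merged cluster SX
  updated: d(M,SX)=75/2, d(P,SX)=77/2, d(Q,SX)=16
iteration 2: select Q,SX (d=16); attach at lengths (8, 11/2); label the merged cluster QSX
  updated: d(M,QSX)=106/3, d(P,QSX)=118/3
iteration 3: select M,QSX (d=106/3); attach at lengths (53/3, 29/3); label the merged cluster MQSX
  updated: d(MQSX,P)=155/4
iteration 4: select MQSX,P (d=155/4); attach at lengths (41/24, 155/8); label the merged cluster MPQSX
final tree: ((M:53/3,(Q:8,(S:5/2,X:5/2):11/2):29/3):41/24,P:155/8)
total length: 803/12

M,QSX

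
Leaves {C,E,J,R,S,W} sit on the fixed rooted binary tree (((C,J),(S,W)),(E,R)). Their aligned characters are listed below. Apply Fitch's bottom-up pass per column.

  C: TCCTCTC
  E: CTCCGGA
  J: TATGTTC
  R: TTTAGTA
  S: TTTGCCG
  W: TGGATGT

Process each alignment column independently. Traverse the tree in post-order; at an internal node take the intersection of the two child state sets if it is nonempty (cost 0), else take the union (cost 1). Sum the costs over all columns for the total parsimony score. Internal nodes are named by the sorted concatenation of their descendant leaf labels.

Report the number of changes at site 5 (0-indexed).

[col 0] CJ: children C:{T}, J:{T} ∩→ {T}; cost 0
[col 0] SW: children S:{T}, W:{T} ∩→ {T}; cost 0
[col 0] CJSW: children CJ:{T}, SW:{T} ∩→ {T}; cost 0
[col 0] ER: children E:{C}, R:{T} ∪→ {C,T}; cost 1
[col 0] CEJRSW: children CJSW:{T}, ER:{C,T} ∩→ {T}; cost 0
[col 1] CJ: children C:{C}, J:{A} ∪→ {A,C}; cost 1
[col 1] SW: children S:{T}, W:{G} ∪→ {G,T}; cost 1
[col 1] CJSW: children CJ:{A,C}, SW:{G,T} ∪→ {A,C,G,T}; cost 1
[col 1] ER: children E:{T}, R:{T} ∩→ {T}; cost 0
[col 1] CEJRSW: children CJSW:{A,C,G,T}, ER:{T} ∩→ {T}; cost 0
[col 2] CJ: children C:{C}, J:{T} ∪→ {C,T}; cost 1
[col 2] SW: children S:{T}, W:{G} ∪→ {G,T}; cost 1
[col 2] CJSW: children CJ:{C,T}, SW:{G,T} ∩→ {T}; cost 0
[col 2] ER: children E:{C}, R:{T} ∪→ {C,T}; cost 1
[col 2] CEJRSW: children CJSW:{T}, ER:{C,T} ∩→ {T}; cost 0
[col 3] CJ: children C:{T}, J:{G} ∪→ {G,T}; cost 1
[col 3] SW: children S:{G}, W:{A} ∪→ {A,G}; cost 1
[col 3] CJSW: children CJ:{G,T}, SW:{A,G} ∩→ {G}; cost 0
[col 3] ER: children E:{C}, R:{A} ∪→ {A,C}; cost 1
[col 3] CEJRSW: children CJSW:{G}, ER:{A,C} ∪→ {A,C,G}; cost 1
[col 4] CJ: children C:{C}, J:{T} ∪→ {C,T}; cost 1
[col 4] SW: children S:{C}, W:{T} ∪→ {C,T}; cost 1
[col 4] CJSW: children CJ:{C,T}, SW:{C,T} ∩→ {C,T}; cost 0
[col 4] ER: children E:{G}, R:{G} ∩→ {G}; cost 0
[col 4] CEJRSW: children CJSW:{C,T}, ER:{G} ∪→ {C,G,T}; cost 1
[col 5] CJ: children C:{T}, J:{T} ∩→ {T}; cost 0
[col 5] SW: children S:{C}, W:{G} ∪→ {C,G}; cost 1
[col 5] CJSW: children CJ:{T}, SW:{C,G} ∪→ {C,G,T}; cost 1
[col 5] ER: children E:{G}, R:{T} ∪→ {G,T}; cost 1
[col 5] CEJRSW: children CJSW:{C,G,T}, ER:{G,T} ∩→ {G,T}; cost 0
[col 6] CJ: children C:{C}, J:{C} ∩→ {C}; cost 0
[col 6] SW: children S:{G}, W:{T} ∪→ {G,T}; cost 1
[col 6] CJSW: children CJ:{C}, SW:{G,T} ∪→ {C,G,T}; cost 1
[col 6] ER: children E:{A}, R:{A} ∩→ {A}; cost 0
[col 6] CEJRSW: children CJSW:{C,G,T}, ER:{A} ∪→ {A,C,G,T}; cost 1
per-site changes: [1, 3, 3, 4, 3, 3, 3]; total = 20

3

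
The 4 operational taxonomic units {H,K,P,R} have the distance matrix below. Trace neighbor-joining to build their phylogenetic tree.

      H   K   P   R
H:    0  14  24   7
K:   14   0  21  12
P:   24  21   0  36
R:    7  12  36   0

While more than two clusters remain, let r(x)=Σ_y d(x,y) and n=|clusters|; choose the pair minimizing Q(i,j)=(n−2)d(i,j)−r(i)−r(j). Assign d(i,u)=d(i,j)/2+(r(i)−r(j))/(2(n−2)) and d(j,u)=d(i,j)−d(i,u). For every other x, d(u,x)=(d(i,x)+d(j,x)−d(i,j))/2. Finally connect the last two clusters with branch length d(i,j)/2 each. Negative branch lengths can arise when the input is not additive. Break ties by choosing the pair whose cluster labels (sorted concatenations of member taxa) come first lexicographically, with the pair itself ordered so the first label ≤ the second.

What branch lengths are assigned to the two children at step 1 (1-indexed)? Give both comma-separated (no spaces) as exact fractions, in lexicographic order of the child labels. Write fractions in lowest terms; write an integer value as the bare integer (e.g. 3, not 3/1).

1,6

step 1: merge (H,R) at d=7, Q=-86; branch lengths H→1, R→6; new cluster HR
  updated: d(HR,K)=19/2, d(HR,P)=53/2
step 2: merge (HR,K) at d=19/2, Q=-57; branch lengths HR→15/2, K→2; new cluster HKR
  updated: d(HKR,P)=19
step 3: merge (HKR,P) at d=19; branch lengths HKR→19/2, P→19/2; new cluster HKPR
final tree: (((H:1,R:6):15/2,K:2):19/2,P:19/2)
total length: 71/2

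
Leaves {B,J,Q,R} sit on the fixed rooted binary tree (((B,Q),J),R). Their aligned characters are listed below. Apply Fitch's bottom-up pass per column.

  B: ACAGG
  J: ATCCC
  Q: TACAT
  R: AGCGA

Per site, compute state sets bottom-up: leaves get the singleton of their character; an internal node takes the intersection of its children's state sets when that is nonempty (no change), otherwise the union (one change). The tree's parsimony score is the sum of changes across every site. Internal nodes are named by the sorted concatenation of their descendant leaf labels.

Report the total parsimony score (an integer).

10

[col 0] BQ: children B:{A}, Q:{T} ∪→ {A,T}; cost 1
[col 0] BJQ: children BQ:{A,T}, J:{A} ∩→ {A}; cost 0
[col 0] BJQR: children BJQ:{A}, R:{A} ∩→ {A}; cost 0
[col 1] BQ: children B:{C}, Q:{A} ∪→ {A,C}; cost 1
[col 1] BJQ: children BQ:{A,C}, J:{T} ∪→ {A,C,T}; cost 1
[col 1] BJQR: children BJQ:{A,C,T}, R:{G} ∪→ {A,C,G,T}; cost 1
[col 2] BQ: children B:{A}, Q:{C} ∪→ {A,C}; cost 1
[col 2] BJQ: children BQ:{A,C}, J:{C} ∩→ {C}; cost 0
[col 2] BJQR: children BJQ:{C}, R:{C} ∩→ {C}; cost 0
[col 3] BQ: children B:{G}, Q:{A} ∪→ {A,G}; cost 1
[col 3] BJQ: children BQ:{A,G}, J:{C} ∪→ {A,C,G}; cost 1
[col 3] BJQR: children BJQ:{A,C,G}, R:{G} ∩→ {G}; cost 0
[col 4] BQ: children B:{G}, Q:{T} ∪→ {G,T}; cost 1
[col 4] BJQ: children BQ:{G,T}, J:{C} ∪→ {C,G,T}; cost 1
[col 4] BJQR: children BJQ:{C,G,T}, R:{A} ∪→ {A,C,G,T}; cost 1
per-site changes: [1, 3, 1, 2, 3]; total = 10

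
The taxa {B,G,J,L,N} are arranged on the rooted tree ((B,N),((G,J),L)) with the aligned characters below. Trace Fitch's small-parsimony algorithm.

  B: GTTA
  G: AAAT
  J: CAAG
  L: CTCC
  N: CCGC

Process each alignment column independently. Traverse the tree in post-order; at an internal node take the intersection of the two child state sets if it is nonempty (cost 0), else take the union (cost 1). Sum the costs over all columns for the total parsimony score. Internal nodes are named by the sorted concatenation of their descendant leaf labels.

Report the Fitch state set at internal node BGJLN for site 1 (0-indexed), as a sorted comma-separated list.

BN@0: {G} ∪ {C} = {C,G} (union, +1)
GJ@0: {A} ∪ {C} = {A,C} (union, +1)
GJL@0: {A,C} ∩ {C} = {C} (intersection, +0)
BGJLN@0: {C,G} ∩ {C} = {C} (intersection, +0)
BN@1: {T} ∪ {C} = {C,T} (union, +1)
GJ@1: {A} ∩ {A} = {A} (intersection, +0)
GJL@1: {A} ∪ {T} = {A,T} (union, +1)
BGJLN@1: {C,T} ∩ {A,T} = {T} (intersection, +0)
BN@2: {T} ∪ {G} = {G,T} (union, +1)
GJ@2: {A} ∩ {A} = {A} (intersection, +0)
GJL@2: {A} ∪ {C} = {A,C} (union, +1)
BGJLN@2: {G,T} ∪ {A,C} = {A,C,G,T} (union, +1)
BN@3: {A} ∪ {C} = {A,C} (union, +1)
GJ@3: {T} ∪ {G} = {G,T} (union, +1)
GJL@3: {G,T} ∪ {C} = {C,G,T} (union, +1)
BGJLN@3: {A,C} ∩ {C,G,T} = {C} (intersection, +0)
per-site changes: [2, 2, 3, 3]; total = 10

T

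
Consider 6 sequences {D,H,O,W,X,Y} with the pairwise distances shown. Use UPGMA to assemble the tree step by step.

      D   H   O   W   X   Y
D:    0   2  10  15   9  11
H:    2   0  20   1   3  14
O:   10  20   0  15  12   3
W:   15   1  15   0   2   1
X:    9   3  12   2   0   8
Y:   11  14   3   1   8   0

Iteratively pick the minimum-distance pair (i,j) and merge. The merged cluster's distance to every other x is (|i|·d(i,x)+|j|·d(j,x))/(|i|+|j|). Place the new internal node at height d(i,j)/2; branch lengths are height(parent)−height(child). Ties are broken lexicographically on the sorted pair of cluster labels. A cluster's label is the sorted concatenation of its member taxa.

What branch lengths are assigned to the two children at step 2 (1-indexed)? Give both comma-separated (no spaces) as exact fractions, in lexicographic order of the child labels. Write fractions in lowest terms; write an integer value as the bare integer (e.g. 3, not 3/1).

3/4,5/4

1. join H+W (d=1) ⇒ HW; edges |H|=1/2, |W|=1/2
  updated: d(D,HW)=17/2, d(HW,O)=35/2, d(HW,X)=5/2, d(HW,Y)=15/2
2. join HW+X (d=5/2) ⇒ HWX; edges |HW|=3/4, |X|=5/4
  updated: d(D,HWX)=26/3, d(HWX,O)=47/3, d(HWX,Y)=23/3
3. join O+Y (d=3) ⇒ OY; edges |O|=3/2, |Y|=3/2
  updated: d(D,OY)=21/2, d(HWX,OY)=35/3
4. join D+HWX (d=26/3) ⇒ DHWX; edges |D|=13/3, |HWX|=37/12
  updated: d(DHWX,OY)=91/8
5. join DHWX+OY (d=91/8) ⇒ DHOWXY; edges |DHWX|=65/48, |OY|=67/16
final tree: ((D:13/3,((H:1/2,W:1/2):3/4,X:5/4):37/12):65/48,(O:3/2,Y:3/2):67/16)
total length: 455/24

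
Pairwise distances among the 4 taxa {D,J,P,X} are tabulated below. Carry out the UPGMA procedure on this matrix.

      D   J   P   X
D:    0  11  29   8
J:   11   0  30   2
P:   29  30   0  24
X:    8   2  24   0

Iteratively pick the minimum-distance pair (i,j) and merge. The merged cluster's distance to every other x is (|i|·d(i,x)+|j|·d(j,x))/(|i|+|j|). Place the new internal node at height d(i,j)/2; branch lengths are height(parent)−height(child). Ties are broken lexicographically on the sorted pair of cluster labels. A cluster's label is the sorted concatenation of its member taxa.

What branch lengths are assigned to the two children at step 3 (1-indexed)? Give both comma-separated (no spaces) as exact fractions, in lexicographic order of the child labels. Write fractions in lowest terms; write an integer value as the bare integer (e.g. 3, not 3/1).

iteration 1: select J,X (d=2); attach at lengths (1, 1); label the merged cluster JX
  updated: d(D,JX)=19/2, d(JX,P)=27
iteration 2: select D,JX (d=19/2); attach at lengths (19/4, 15/4); label the merged cluster DJX
  updated: d(DJX,P)=83/3
iteration 3: select DJX,P (d=83/3); attach at lengths (109/12, 83/6); label the merged cluster DJPX
final tree: ((D:19/4,(J:1,X:1):15/4):109/12,P:83/6)
total length: 401/12

109/12,83/6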